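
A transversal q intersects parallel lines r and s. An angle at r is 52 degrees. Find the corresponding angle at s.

Corresponding angles formed by parallel lines and a transversal are equal.
The given angle is 52 degrees.
The corresponding angle = 52 degrees.

52 degrees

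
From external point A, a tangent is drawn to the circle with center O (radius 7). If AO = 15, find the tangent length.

tangent = √(d² - r²) = √(15² - 7²) = √(225 - 49) = √176 = 4*sqrt(11)

4*sqrt(11)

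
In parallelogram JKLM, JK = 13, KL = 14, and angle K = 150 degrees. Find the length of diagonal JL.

Law of cosines: d^2 = 13^2 + 14^2 - 2(13)(14)cos(150°) = 182*sqrt(3) + 365, so d = sqrt(182*sqrt(3) + 365).

sqrt(182*sqrt(3) + 365)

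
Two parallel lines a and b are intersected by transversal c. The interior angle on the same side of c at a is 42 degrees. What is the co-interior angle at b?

Co-interior (same-side interior) angles are between the parallel lines on the same side of the transversal.
Unlike corresponding or alternate interior angles, they are supplementary rather than equal.
So the angle = 180 - 42 = 138 degrees.

138 degrees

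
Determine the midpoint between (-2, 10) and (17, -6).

The midpoint is the average of the coordinates:
x: (-2 + 17)/2 = 15/2
y: (10 + -6)/2 = 2
Midpoint = (15/2, 2)

(15/2, 2)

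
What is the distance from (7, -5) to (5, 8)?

The horizontal distance is |5 - 7| = 2 and the vertical distance is |8 - -5| = 13.
By the Pythagorean theorem, d = sqrt(2^2 + 13^2) = sqrt(173).

sqrt(173)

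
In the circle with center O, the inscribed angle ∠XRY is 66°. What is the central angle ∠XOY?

By the inscribed angle theorem, the central angle is twice the inscribed angle.
Central angle = 2 × 66° = 132°

132°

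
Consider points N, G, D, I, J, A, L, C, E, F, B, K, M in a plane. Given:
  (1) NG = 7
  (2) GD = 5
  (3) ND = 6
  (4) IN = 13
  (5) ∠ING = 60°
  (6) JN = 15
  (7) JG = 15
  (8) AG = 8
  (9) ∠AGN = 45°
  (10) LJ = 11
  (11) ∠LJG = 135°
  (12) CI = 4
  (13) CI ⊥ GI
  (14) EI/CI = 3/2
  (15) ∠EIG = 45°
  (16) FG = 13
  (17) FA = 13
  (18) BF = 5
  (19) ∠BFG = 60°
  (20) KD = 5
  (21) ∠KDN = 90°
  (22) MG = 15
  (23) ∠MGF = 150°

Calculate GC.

Step 1: By the law of cosines on triangle GNI: GI² = 7² + 13² − 2·7·13·cos(60°) = 127, so GI = √127.
Step 2: By the law of cosines on triangle GIC: GC² = √127² + 4² − 2·√127·4·cos(90°) = 143, so GC = √143.

Therefore, the length of GC = √143.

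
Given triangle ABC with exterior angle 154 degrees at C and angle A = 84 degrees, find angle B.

By the exterior angle theorem: exterior angle = sum of remote interior angles.
154 = 84 + angle B
angle B = 154 - 84 = 70 degrees

70 degrees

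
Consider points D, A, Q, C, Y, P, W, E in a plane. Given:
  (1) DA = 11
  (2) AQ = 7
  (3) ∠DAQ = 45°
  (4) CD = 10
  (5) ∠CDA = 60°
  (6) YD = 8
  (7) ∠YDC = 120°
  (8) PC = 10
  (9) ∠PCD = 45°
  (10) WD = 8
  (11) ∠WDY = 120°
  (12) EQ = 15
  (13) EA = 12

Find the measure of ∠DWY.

Step 1: By the law of cosines on triangle WDY: WY² = 8² + 8² − 2·8·8·cos(120°) = 192, so WY = 8·√3.
Step 2: By the inverse law of cosines on triangle DWY: cos(∠DWY) = (8² + (8·√3)² − 8²) / (2·8·8·√3) = 192/221.7 = 0.866, so ∠DWY = 30°.

Therefore, the measure of angle ∠DWY = 30°.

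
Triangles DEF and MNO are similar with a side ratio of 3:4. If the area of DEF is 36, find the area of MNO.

Area ratio = (3/4)^2 = 9/16. Area of MNO = 36 * 16/9 = 64.

64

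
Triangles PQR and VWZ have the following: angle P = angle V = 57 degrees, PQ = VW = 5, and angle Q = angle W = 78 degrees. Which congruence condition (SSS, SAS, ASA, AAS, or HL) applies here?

Consider the given information: angle P = angle V = 57 degrees, PQ = VW = 5, and angle Q = angle W = 78 degrees
This is not SSS or AAS: SSS requires all three pairs of sides, but we don't have that. AAS requires two angles and a non-included side.
The correct criterion is ASA. Two pairs of corresponding angles and the included side are equal (Angle-Side-Angle).

ASA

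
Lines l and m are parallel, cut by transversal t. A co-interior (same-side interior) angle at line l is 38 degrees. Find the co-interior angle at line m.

Co-interior angles (same-side interior) formed by parallel lines and a transversal are supplementary (sum to 180 degrees).
The given angle is 38 degrees.
The co-interior angle = 180 - 38 = 142 degrees.

142 degrees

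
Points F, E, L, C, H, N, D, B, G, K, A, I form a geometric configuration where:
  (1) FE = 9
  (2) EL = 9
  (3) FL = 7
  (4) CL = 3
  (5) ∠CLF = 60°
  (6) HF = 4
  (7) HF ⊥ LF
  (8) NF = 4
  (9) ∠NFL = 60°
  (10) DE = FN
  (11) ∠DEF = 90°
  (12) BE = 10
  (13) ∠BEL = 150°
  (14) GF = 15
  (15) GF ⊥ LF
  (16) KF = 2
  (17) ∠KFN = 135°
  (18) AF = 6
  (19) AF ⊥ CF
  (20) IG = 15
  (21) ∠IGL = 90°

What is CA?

Step 1: By the law of cosines on triangle FLC: FC² = 7² + 3² − 2·7·3·cos(60°) = 37, so FC = √37.
Step 2: By the law of cosines on triangle CFA: CA² = √37² + 6² − 2·√37·6·cos(90°) = 73, so CA = √73.

Therefore, the length of CA = √73.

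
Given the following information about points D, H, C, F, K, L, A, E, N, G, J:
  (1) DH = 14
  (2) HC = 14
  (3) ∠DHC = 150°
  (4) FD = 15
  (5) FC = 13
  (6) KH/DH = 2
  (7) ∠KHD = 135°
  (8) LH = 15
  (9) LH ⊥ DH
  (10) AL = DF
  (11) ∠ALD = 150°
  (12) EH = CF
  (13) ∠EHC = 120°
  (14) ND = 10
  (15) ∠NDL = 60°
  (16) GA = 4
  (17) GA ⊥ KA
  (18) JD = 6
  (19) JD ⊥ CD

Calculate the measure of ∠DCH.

Step 1: By the law of cosines on triangle CHD: CD² = 14² + 14² − 2·14·14·cos(150°) = 731.48, so CD ≈ 27.05.
Step 2: By the inverse law of cosines on triangle DCH: cos(∠DCH) = (27.05² + 14² − 14²) / (2·27.05·14) = 731.48/757.29 = 0.9659, so ∠DCH = 15°.

Therefore, the measure of angle ∠DCH = 15°.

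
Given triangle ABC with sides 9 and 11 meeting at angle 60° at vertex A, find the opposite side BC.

When two sides and the included angle are known, the law of cosines gives the third side.
c^2 = a^2 + b^2 - 2ab cos(C) generalizes the Pythagorean theorem to non-right triangles.
Here: BC^2 = 81 + 121 - 198*(1/2) = 103
BC = sqrt(103)

sqrt(103)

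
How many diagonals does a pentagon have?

The number of diagonals in an n-gon is n(n - 3)/2.
For n = 5: 5(5 - 3)/2 = 5 × 2 / 2 = 5.

5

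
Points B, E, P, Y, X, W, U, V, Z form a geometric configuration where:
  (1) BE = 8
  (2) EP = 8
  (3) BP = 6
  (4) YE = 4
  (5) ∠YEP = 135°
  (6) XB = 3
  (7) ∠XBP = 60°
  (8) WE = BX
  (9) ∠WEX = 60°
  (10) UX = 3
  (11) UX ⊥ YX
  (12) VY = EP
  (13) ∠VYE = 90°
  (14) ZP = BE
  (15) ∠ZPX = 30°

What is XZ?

From the given relations: ZP = BE = 8.
Step 1: By the law of cosines on triangle XBP: XP² = 3² + 6² − 2·3·6·cos(60°) = 27, so XP = 3·√3.
Step 2: By the law of cosines on triangle XPZ: XZ² = (3·√3)² + 8² − 2·3·√3·8·cos(30°) = 19, so XZ = √19.

Therefore, the length of XZ = √19.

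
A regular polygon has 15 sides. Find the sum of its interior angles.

The sum of interior angles of an n-sided polygon is (n - 2) * 180.
For n = 15: (15 - 2) * 180 = 13 * 180 = 2340 degrees.

2340 degrees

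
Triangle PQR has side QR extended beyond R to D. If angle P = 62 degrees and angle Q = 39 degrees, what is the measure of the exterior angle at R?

Exterior angle = 62 + 39 = 101 degrees (exterior angle theorem).

101 degrees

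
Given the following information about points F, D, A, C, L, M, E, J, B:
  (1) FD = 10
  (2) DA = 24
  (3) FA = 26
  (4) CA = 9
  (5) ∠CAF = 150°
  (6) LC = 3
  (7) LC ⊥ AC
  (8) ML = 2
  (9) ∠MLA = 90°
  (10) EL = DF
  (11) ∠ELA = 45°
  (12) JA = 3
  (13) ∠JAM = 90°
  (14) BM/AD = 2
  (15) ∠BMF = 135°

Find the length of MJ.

Step 1: By the law of cosines on triangle LCA: LA² = 3² + 9² − 2·3·9·cos(90°) = 90, so LA = 3·√10.
Step 2: By the law of cosines on triangle ALM: AM² = (3·√10)² + 2² − 2·3·√10·2·cos(90°) = 94, so AM = √94.
Step 3: By the law of cosines on triangle MAJ: MJ² = √94² + 3² − 2·√94·3·cos(90°) = 103, so MJ = √103.

Therefore, the length of MJ = √103.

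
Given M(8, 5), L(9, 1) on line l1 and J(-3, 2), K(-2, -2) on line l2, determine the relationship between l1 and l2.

Slope of line 1: m1 = (1 - 5)/(9 - 8) = -4/1 = -4
Slope of line 2: m2 = (-2 - 2)/(-2 - -3) = -4/1 = -4
Two lines are parallel if and only if they have equal slopes (or both are vertical).
Here m1 = m2 = -4, confirming the lines are parallel.

Parallel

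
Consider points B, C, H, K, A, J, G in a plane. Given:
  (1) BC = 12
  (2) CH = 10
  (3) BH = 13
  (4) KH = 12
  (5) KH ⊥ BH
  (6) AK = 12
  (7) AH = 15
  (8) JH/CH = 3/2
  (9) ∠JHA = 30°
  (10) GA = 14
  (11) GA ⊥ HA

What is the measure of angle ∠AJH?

From the given relations: JH = 3/2·CH = 3/2·10 = 15.
Step 1: By the law of cosines on triangle JHA: JA² = 15² + 15² − 2·15·15·cos(30°) = 60.29, so JA ≈ 7.76.
Step 2: By the inverse law of cosines on triangle AJH: cos(∠AJH) = (7.76² + 15² − 15²) / (2·7.76·15) = 60.29/232.94 = 0.2588, so ∠AJH = 75°.

Therefore, the measure of angle ∠AJH = 75°.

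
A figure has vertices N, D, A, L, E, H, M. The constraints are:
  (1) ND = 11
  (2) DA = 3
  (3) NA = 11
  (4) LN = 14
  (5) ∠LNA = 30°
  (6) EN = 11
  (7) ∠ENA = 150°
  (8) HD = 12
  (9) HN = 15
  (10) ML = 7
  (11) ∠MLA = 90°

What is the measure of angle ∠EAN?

Step 1: By the law of cosines on triangle ANE: AE² = 11² + 11² − 2·11·11·cos(150°) = 451.58, so AE ≈ 21.25.
Step 2: By the inverse law of cosines on triangle EAN: cos(∠EAN) = (21.25² + 11² − 11²) / (2·21.25·11) = 451.58/467.51 = 0.9659, so ∠EAN = 15°.

Therefore, the measure of angle ∠EAN = 15°.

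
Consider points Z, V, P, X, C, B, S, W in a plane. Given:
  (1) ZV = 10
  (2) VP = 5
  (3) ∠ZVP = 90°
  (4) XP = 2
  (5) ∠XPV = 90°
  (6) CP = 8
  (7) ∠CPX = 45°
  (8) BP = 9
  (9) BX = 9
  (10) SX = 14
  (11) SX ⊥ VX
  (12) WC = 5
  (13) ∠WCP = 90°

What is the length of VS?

Step 1: By the law of cosines on triangle XPV: XV² = 2² + 5² − 2·2·5·cos(90°) = 29, so XV = √29.
Step 2: By the law of cosines on triangle VXS: VS² = √29² + 14² − 2·√29·14·cos(90°) = 225, so VS = 15.

Therefore, the length of VS = 15.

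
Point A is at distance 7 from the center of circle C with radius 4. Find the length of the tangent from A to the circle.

The tangent, radius, and line from the external point to the center form a right triangle.
The right angle is where the tangent meets the radius.
By the Pythagorean theorem: tangent² + 4² = 7²
tangent² = 49 - 16 = 33
tangent = sqrt(33)

sqrt(33)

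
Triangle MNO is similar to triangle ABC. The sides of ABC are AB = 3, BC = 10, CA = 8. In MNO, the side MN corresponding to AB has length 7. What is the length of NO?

k = 7/3 = 7/3. NO = 7/3 * 10 = 70/3.

70/3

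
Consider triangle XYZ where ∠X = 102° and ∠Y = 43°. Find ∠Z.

angle Z = 180 - 102 - 43 = 35 degrees.

35 degrees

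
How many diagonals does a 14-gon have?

The number of diagonals in an n-gon is n(n - 3)/2.
For n = 14: 14(14 - 3)/2 = 14 × 11 / 2 = 77.

77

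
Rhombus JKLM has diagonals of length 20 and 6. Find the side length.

Half-diagonals are 10 and 3. side = sqrt(10^2 + 3^2) = sqrt(109)

sqrt(109)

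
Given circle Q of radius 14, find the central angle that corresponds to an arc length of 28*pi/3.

θ = 360 × 28*pi/3 / (2π × 14) = 120° (rearranging arc length formula).

120°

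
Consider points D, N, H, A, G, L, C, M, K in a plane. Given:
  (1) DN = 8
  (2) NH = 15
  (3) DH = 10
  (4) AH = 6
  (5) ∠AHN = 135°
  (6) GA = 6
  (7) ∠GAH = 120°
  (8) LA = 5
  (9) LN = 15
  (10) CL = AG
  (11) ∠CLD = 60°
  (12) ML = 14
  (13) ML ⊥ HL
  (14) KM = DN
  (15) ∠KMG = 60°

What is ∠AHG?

Step 1: By the law of cosines on triangle HAG: HG² = 6² + 6² − 2·6·6·cos(120°) = 108, so HG = 6·√3.
Step 2: By the inverse law of cosines on triangle AHG: cos(∠AHG) = (6² + (6·√3)² − 6²) / (2·6·6·√3) = 108/124.71 = 0.866, so ∠AHG = 30°.

Therefore, the measure of angle ∠AHG = 30°.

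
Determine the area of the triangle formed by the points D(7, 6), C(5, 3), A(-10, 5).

Using the Shoelace formula for a triangle:
Area = (1/2)|x0(y1 - y2) + x1(y2 - y0) + x2(y0 - y1)|
Area = (1/2)|7(3 - 5) + 5(5 - 6) + -10(6 - 3)|
Area = (1/2)|-14 + -5 + -30|
Area = (1/2)|-49|
Area = (1/2)(49)
Area = 49/2

49/2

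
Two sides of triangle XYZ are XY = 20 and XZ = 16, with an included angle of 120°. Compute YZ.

By the law of cosines: YZ^2 = XY^2 + XZ^2 - 2*XY*XZ*cos(X)
YZ^2 = 20^2 + 16^2 - 2*20*16*cos(120°)
YZ^2 = 400 + 256 - 640*(-1/2)
YZ^2 = 976
YZ = 4*sqrt(61)

4*sqrt(61)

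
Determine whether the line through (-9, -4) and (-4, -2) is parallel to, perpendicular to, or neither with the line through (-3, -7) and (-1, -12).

Slope of line 1: m1 = (-2 - -4)/(-4 - -9) = 2/5 = 2/5
Slope of line 2: m2 = (-12 - -7)/(-1 - -3) = -5/2 = -5/2
m1 * m2 = -1, so perpendicular.

Perpendicular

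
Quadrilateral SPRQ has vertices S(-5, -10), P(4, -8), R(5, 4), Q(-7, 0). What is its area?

Shoelace: sum of cross terms = 234, Area = (1/2)|234| = 117

117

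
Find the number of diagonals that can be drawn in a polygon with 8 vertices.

The number of diagonals in an n-gon is n(n - 3)/2.
For n = 8: 8(8 - 3)/2 = 8 × 5 / 2 = 20.

20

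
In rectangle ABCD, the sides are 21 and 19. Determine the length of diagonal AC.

A rectangle's diagonal splits it into two right triangles, with the diagonal as the hypotenuse.
By the Pythagorean theorem, d^2 = 21^2 + 19^2 = 802.
Therefore d = sqrt(802).

sqrt(802)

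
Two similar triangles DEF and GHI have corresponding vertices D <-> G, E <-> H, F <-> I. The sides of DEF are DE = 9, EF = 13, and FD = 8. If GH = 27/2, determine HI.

Similar triangles have proportional sides. Setting up the proportion:
GH / DE = HI / EF
27/2 / 9 = HI / 13
HI = 13 * 27/2 / 9 = 39/2.

39/2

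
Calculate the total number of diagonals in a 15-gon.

Total line segments between 15 vertices = C(15,2) = 105.
Subtract the 15 sides: 105 - 15 = 90 diagonals.

90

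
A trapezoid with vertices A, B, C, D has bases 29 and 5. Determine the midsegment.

midsegment = (29 + 5) / 2 = 34 / 2 = 17

17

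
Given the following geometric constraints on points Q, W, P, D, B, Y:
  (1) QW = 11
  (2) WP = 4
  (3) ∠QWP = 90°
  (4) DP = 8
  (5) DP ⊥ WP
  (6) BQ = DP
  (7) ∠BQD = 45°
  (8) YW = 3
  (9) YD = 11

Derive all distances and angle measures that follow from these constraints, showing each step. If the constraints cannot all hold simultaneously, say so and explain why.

The constraints are consistent.

From the given relations:
  BQ = DP = 8

Step 1: From QW = 11, WP = 4, and ∠QWP = 90°, by the law of cosines:
  QP² = QW² + WP² - 2·QW·WP·cos(90°) = 121 + 16 - 0 = 137
  QP = √137

Step 2: From WP = 4, PD = 8, and ∠WPD = 90°, by the law of cosines:
  WD² = WP² + PD² - 2·WP·PD·cos(90°) = 16 + 64 - 0 = 80
  WD = 4·√5

Step 3: From QP = √137, QW = 11, PW = 4, by the inverse law of cosines:
  cos(∠PQW) = (QP² + QW² - PW²) / (2·QP·QW)
  ∠PQW = 19.98°

Step 4: From WD = 4·√5, WP = 4, DP = 8, by the inverse law of cosines:
  cos(∠DWP) = (WD² + WP² - DP²) / (2·WD·WP)
  ∠DWP = 63.43°

Step 5: From WD = 4·√5, WY = 3, DY = 11, by the inverse law of cosines:
  cos(∠DWY) = (WD² + WY² - DY²) / (2·WD·WY)
  ∠DWY = 126.6°

Step 6: From PQ = √137, PW = 4, QW = 11, by the inverse law of cosines:
  cos(∠QPW) = (PQ² + PW² - QW²) / (2·PQ·PW)
  ∠QPW = 70.02°

Step 7: From DP = 8, DW = 4·√5, PW = 4, by the inverse law of cosines:
  cos(∠PDW) = (DP² + DW² - PW²) / (2·DP·DW)
  ∠PDW = 26.57°

Step 8: From DW = 4·√5, DY = 11, WY = 3, by the inverse law of cosines:
  cos(∠WDY) = (DW² + DY² - WY²) / (2·DW·DY)
  ∠WDY = 12.65°

Step 9: From YD = 11, YW = 3, DW = 4·√5, by the inverse law of cosines:
  cos(∠DYW) = (YD² + YW² - DW²) / (2·YD·YW)
  ∠DYW = 40.75°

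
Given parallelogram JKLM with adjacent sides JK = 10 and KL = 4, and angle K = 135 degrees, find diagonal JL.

Using the law of cosines:
d^2 = 10^2 + 4^2 - 2(10)(4)cos(135 degrees)
d^2 = 100 + 16 - 80*-sqrt(2)/2
d^2 = 40*sqrt(2) + 116
d = 2*sqrt(10*sqrt(2) + 29)

2*sqrt(10*sqrt(2) + 29)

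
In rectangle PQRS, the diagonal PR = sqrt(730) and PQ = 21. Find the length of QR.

Using the Pythagorean theorem: d^2 = a^2 + b^2
b^2 = d^2 - a^2
b^2 = 730 - 441
b^2 = 289
b = sqrt(289) = 17

17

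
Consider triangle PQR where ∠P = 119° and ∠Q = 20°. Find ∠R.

angle R = 180 - 119 - 20 = 41 degrees.

41 degrees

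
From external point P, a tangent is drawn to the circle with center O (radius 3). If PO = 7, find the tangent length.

Let T be the point of tangency. Then OT ⊥ PT (radius ⊥ tangent).
In right triangle OTP: OP² = OT² + PT²
7² = 3² + PT²
PT² = 40, PT = 2*sqrt(10)

2*sqrt(10)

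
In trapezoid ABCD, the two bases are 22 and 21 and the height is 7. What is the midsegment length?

midsegment = (22 + 21) / 2 = 43 / 2 = 43/2

43/2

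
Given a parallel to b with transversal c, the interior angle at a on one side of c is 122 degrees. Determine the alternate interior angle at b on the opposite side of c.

Alternate interior angles are equal: 122 degrees.

122 degrees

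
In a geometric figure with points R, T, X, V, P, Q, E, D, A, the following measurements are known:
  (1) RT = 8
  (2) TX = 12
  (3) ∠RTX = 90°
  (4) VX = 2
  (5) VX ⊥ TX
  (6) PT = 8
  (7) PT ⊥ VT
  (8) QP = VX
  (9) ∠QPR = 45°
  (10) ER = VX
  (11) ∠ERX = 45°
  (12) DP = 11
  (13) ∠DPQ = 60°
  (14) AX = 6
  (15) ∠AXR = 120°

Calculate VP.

Step 1: By the law of cosines on triangle VXT: VT² = 2² + 12² − 2·2·12·cos(90°) = 148, so VT = 2·√37.
Step 2: By the law of cosines on triangle VTP: VP² = (2·√37)² + 8² − 2·2·√37·8·cos(90°) = 212, so VP = 2·√53.

Therefore, the length of VP = 2·√53.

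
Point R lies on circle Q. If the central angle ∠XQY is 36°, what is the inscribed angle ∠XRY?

An inscribed angle intercepts an arc from a point on the circle, while the central angle intercepts the same arc from the center.
The inscribed angle is always half the central angle: 36° / 2 = 18°.

18°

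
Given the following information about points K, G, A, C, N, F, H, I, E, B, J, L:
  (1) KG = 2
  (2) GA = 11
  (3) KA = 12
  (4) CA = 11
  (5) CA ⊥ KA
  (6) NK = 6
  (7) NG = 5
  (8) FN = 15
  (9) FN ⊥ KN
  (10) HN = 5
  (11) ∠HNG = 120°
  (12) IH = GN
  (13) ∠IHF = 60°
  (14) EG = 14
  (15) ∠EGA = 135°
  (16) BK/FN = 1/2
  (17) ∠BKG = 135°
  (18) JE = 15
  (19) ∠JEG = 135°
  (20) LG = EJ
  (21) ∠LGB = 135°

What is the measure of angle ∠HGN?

Step 1: By the law of cosines on triangle GNH: GH² = 5² + 5² − 2·5·5·cos(120°) = 75, so GH = 5·√3.
Step 2: By the inverse law of cosines on triangle HGN: cos(∠HGN) = ((5·√3)² + 5² − 5²) / (2·5·√3·5) = 75/86.6 = 0.866, so ∠HGN = 30°.

Therefore, the measure of angle ∠HGN = 30°.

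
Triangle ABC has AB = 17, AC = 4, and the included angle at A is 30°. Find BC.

When two sides and the included angle are known, the law of cosines gives the third side.
c^2 = a^2 + b^2 - 2ab cos(C) generalizes the Pythagorean theorem to non-right triangles.
Here: BC^2 = 289 + 16 - 136*(sqrt(3)/2) = 305 - 68*sqrt(3)
BC = sqrt(305 - 68*sqrt(3))

sqrt(305 - 68*sqrt(3))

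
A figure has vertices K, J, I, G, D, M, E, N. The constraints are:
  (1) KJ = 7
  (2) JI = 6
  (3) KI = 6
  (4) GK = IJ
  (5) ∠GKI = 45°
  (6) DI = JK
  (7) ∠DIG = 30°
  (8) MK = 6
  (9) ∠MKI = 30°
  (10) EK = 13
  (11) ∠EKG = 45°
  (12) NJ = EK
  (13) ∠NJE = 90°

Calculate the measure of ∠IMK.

Step 1: By the law of cosines on triangle MKI: MI² = 6² + 6² − 2·6·6·cos(30°) = 9.65, so MI ≈ 3.11.
Step 2: By the inverse law of cosines on triangle IMK: cos(∠IMK) = (3.11² + 6² − 6²) / (2·3.11·6) = 9.65/37.27 = 0.2588, so ∠IMK = 75°.

Therefore, the measure of angle ∠IMK = 75°.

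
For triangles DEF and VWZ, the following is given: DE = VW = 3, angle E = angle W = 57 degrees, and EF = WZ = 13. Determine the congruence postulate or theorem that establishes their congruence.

Consider the given information: DE = VW = 3, angle E = angle W = 57 degrees, and EF = WZ = 13
This is not ASA or HL: ASA requires two angles and the side between them. HL only applies to right triangles with matching hypotenuse and leg.
The correct criterion is SAS. Two pairs of corresponding sides and the included angle are equal (Side-Angle-Side).

SAS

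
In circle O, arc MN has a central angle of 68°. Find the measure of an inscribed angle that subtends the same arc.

By the inscribed angle theorem, the inscribed angle is half the central angle.
Inscribed angle = 68° / 2 = 34°

34°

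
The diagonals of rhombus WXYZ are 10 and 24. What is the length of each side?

In a rhombus, the diagonals bisect each other perpendicularly, creating four congruent right triangles.
Each triangle has legs 5 (half of 10) and 12 (half of 24).
The hypotenuse of each right triangle is a side of the rhombus:
side = sqrt(5^2 + 12^2) = sqrt(169) = 13

13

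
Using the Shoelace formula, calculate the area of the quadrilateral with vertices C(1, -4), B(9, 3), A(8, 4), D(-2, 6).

Using the Shoelace formula for a quadrilateral (vertices in order):
Area = (1/2)|sum of (x_i * y_(i+1) - x_(i+1) * y_i)|
Terms: (1*3 - 9*-4) = 39, (9*4 - 8*3) = 12, (8*6 - -2*4) = 56, (-2*-4 - 1*6) = 2
Sum = 109
Area = (1/2)(109) = 109/2

109/2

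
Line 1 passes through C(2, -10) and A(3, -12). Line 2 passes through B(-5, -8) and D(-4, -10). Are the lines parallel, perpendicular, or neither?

Slope of line 1: m1 = (-12 - -10)/(3 - 2) = -2/1 = -2
Slope of line 2: m2 = (-10 - -8)/(-4 - -5) = -2/1 = -2
Two lines are parallel if and only if they have equal slopes (or both are vertical).
Here m1 = m2 = -2, confirming the lines are parallel.

Parallel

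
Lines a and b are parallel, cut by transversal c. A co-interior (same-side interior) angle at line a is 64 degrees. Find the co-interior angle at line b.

Co-interior angles sum to 180: 180 - 64 = 116 degrees.

116 degrees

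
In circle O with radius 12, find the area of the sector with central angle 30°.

Sector area = πr² × θ/360
= π × 12² × 1/12
= π × 144 × 1/12
= 12*pi

12*pi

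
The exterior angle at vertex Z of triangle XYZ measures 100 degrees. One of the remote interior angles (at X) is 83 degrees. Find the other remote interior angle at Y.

By the exterior angle theorem: exterior angle = sum of remote interior angles.
100 = 83 + angle Y
angle Y = 100 - 83 = 17 degrees

17 degrees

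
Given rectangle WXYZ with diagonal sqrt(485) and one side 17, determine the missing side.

b = sqrt(d^2 - a^2) = sqrt(485 - 289) = sqrt(196) = 14

14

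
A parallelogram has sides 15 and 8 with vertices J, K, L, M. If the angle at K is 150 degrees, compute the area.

Area = a * b * sin(theta)
Area = 15 * 8 * sin(150 degrees)
Area = 120 * 1/2
Area = 60

60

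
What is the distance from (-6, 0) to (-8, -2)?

The horizontal distance is |-8 - -6| = 2 and the vertical distance is |-2 - 0| = 2.
By the Pythagorean theorem, d = sqrt(2^2 + 2^2) = sqrt(8) = 2*sqrt(2).

2*sqrt(2)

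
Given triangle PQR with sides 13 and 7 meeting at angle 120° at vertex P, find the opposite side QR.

By the law of cosines: QR^2 = PQ^2 + PR^2 - 2*PQ*PR*cos(P)
QR^2 = 13^2 + 7^2 - 2*13*7*cos(120°)
QR^2 = 169 + 49 - 182*(-1/2)
QR^2 = 309
QR = sqrt(309)

sqrt(309)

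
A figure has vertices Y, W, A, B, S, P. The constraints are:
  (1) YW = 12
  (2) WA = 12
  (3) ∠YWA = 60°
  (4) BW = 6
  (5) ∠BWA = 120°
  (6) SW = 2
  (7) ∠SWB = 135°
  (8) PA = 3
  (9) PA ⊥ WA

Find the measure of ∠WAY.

Step 1: By the law of cosines on triangle AWY: AY² = 12² + 12² − 2·12·12·cos(60°) = 144, so AY = 12.
Step 2: By the inverse law of cosines on triangle WAY: cos(∠WAY) = (12² + 12² − 12²) / (2·12·12) = 144/288 = 0.5, so ∠WAY = 60°.

Therefore, the measure of angle ∠WAY = 60°.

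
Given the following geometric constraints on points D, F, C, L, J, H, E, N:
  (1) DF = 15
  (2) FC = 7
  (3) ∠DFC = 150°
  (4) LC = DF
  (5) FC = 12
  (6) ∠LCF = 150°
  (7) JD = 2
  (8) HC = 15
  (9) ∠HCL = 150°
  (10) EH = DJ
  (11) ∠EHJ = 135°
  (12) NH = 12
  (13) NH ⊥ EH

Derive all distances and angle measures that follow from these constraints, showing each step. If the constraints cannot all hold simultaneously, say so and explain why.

These constraints are not satisfiable: (2) FC = 7 and (5) FC = 12 assign two different lengths to the same segment. No planar figure meets all of them, so nothing further can be derived.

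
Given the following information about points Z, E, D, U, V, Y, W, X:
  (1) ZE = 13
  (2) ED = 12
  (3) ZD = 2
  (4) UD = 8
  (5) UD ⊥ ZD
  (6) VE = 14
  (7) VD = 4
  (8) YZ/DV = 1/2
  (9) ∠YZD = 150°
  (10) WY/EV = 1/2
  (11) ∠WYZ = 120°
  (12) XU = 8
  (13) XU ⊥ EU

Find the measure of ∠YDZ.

From the given relations: YZ = 1/2·DV = 1/2·4 = 2.
Step 1: By the law of cosines on triangle DZY: DY² = 2² + 2² − 2·2·2·cos(150°) = 14.93, so DY ≈ 3.86.
Step 2: By the inverse law of cosines on triangle YDZ: cos(∠YDZ) = (3.86² + 2² − 2²) / (2·3.86·2) = 14.93/15.45 = 0.9659, so ∠YDZ = 15°.

Therefore, the measure of angle ∠YDZ = 15°.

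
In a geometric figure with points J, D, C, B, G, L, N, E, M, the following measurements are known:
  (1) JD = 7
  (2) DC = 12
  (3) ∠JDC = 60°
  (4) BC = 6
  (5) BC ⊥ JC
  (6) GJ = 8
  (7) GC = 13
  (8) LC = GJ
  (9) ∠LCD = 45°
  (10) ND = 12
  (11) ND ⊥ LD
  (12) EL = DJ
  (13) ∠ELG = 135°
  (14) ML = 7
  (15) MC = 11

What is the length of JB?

Step 1: By the law of cosines on triangle JDC: JC² = 7² + 12² − 2·7·12·cos(60°) = 109, so JC = √109.
Step 2: By the law of cosines on triangle JCB: JB² = √109² + 6² − 2·√109·6·cos(90°) = 145, so JB = √145.

Therefore, the length of JB = √145.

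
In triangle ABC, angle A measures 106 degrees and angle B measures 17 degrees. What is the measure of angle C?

Let angle C = x. Then 106 + 17 + x = 180.
x = 180 - 123 = 57 degrees.

57 degrees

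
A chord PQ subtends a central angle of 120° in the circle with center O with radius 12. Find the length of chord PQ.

Drop a perpendicular from the center to the chord, bisecting both the chord and the central angle.
Each half-chord = r sin(θ/2) = 12 sin(60°).
The full chord = 2 × 12 × sin(60°) = 12*sqrt(3).

12*sqrt(3)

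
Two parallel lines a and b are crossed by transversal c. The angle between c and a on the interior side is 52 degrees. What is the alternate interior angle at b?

Alternate interior angles lie on opposite sides of the transversal, between the parallel lines.
By the alternate interior angle theorem, they are equal: 52 degrees.

52 degrees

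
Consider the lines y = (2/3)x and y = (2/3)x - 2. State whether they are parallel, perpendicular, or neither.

Slope of line 1: m1 = 2/3
Slope of line 2: m2 = 2/3
m1 = m2, so the lines are parallel.

Parallel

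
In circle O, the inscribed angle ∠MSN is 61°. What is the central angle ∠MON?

The inscribed angle theorem states that a central angle is always twice any inscribed angle that subtends the same arc.
Since the inscribed angle is 61°, the central angle = 2 × 61° = 122°.

122°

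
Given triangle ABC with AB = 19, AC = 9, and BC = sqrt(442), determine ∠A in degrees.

By the inverse law of cosines: cos(A) = (AB² + AC² - BC²) / (2 × AB × AC)
cos(A) = (19² + 9² - (sqrt(442))²) / (2 × 19 × 9)
cos(A) = (361 + 81 - (442)) / 342
cos(A) = 0
A = arccos(0) = 90°

90°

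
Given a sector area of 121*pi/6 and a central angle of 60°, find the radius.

The sector covers 60°/360° = 1/6 of the full circle.
Full circle area = 121*pi/6 / 1/6 = 121*pi.
Since full area = πr², we get r² = 121*pi/π = 121, so r = 11.

11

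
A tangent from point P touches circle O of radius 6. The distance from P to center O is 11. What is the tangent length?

The tangent, radius, and line from the external point to the center form a right triangle.
The right angle is where the tangent meets the radius.
By the Pythagorean theorem: tangent² + 6² = 11²
tangent² = 121 - 36 = 85
tangent = sqrt(85)

sqrt(85)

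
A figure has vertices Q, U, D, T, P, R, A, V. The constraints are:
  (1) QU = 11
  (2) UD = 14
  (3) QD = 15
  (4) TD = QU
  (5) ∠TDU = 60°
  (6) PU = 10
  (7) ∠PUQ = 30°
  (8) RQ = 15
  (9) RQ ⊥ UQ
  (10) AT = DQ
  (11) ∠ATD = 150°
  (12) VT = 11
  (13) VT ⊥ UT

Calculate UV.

From the given relations: TD = QU = 11.
Step 1: By the law of cosines on triangle UDT: UT² = 14² + 11² − 2·14·11·cos(60°) = 163, so UT = √163.
Step 2: By the law of cosines on triangle UTV: UV² = √163² + 11² − 2·√163·11·cos(90°) = 284, so UV = 2·√71.

Therefore, the length of UV = 2·√71.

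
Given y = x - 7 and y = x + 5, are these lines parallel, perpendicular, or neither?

Slope of line 1: m1 = 1
Slope of line 2: m2 = 1
m1 = m2, so the lines are parallel.

Parallel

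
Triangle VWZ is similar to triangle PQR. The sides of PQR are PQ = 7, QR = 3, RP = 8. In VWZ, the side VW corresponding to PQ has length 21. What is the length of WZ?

Since the triangles are similar, the ratio of corresponding sides is constant.
Scale factor k = VW / PQ = 21 / 7 = 3
WZ = k * QR = 3 * 3 = 9

9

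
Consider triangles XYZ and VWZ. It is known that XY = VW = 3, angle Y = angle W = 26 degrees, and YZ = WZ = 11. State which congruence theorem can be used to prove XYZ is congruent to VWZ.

Consider the given information: XY = VW = 3, angle Y = angle W = 26 degrees, and YZ = WZ = 11
This is not ASA or HL: ASA requires two angles and the side between them. HL only applies to right triangles with matching hypotenuse and leg.
The correct criterion is SAS. Two pairs of corresponding sides and the included angle are equal (Side-Angle-Side).

SAS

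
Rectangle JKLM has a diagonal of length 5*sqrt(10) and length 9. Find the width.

Using the Pythagorean theorem: d^2 = a^2 + b^2
b^2 = d^2 - a^2
b^2 = 250 - 81
b^2 = 169
b = sqrt(169) = 13

13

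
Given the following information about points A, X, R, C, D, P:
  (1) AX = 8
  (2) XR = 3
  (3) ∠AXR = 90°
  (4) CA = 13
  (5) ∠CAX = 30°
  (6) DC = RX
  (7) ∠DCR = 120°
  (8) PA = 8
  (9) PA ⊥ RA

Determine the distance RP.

Step 1: By the law of cosines on triangle RXA: RA² = 3² + 8² − 2·3·8·cos(90°) = 73, so RA = √73.
Step 2: By the law of cosines on triangle RAP: RP² = √73² + 8² − 2·√73·8·cos(90°) = 137, so RP = √137.

Therefore, the length of RP = √137.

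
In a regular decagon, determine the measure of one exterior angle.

Each exterior angle of a regular n-gon is 360 / n.
For n = 10: 360 / 10 = 36 degrees.

36 degrees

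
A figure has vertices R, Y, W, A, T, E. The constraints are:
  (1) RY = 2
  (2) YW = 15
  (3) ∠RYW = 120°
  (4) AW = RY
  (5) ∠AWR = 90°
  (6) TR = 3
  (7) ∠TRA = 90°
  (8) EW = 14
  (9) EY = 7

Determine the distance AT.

From the given relations: AW = RY = 2.
Step 1: By the law of cosines on triangle RYW: RW² = 2² + 15² − 2·2·15·cos(120°) = 259, so RW ≈ 16.09.
Step 2: By the law of cosines on triangle AWR: AR² = 2² + 16.09² − 2·2·16.09·cos(90°) = 263, so AR ≈ 16.22.
Step 3: By the law of cosines on triangle ART: AT² = 16.22² + 3² − 2·16.22·3·cos(90°) = 272, so AT = 4·√17.

Therefore, the length of AT = 4·√17.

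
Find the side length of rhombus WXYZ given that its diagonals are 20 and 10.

The diagonals of a rhombus bisect each other at right angles.
Half-diagonals: 20/2 = 10 and 10/2 = 5
side = sqrt(10^2 + 5^2)
side = sqrt(100 + 25)
side = sqrt(125) = 5*sqrt(5)

5*sqrt(5)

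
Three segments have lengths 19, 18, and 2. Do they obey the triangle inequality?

For three segments to close into a triangle, no single side can be as long as the other two combined.
The longest side is 19, and 2 + 18 = 20 > 19.
A triangle can be formed.

Yes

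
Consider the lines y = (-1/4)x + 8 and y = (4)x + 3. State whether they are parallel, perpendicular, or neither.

Slope of line 1: m1 = -1/4
Slope of line 2: m2 = 4
m1 * m2 = -1, so perpendicular.

Perpendicular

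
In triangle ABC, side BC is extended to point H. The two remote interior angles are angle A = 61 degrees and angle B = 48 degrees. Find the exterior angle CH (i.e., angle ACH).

By the exterior angle theorem, an exterior angle of a triangle equals the sum of the two remote interior angles.
Exterior angle = angle A + angle B
Exterior angle = 61 + 48 = 109 degrees

109 degrees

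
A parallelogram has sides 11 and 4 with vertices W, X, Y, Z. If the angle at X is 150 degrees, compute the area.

Area = a * b * sin(theta)
Area = 11 * 4 * sin(150 degrees)
Area = 44 * 1/2
Area = 22

22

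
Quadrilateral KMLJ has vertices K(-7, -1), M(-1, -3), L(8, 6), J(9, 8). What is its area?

Using the Shoelace formula for a quadrilateral (vertices in order):
Area = (1/2)|sum of (x_i * y_(i+1) - x_(i+1) * y_i)|
Terms: (-7*-3 - -1*-1) = 20, (-1*6 - 8*-3) = 18, (8*8 - 9*6) = 10, (9*-1 - -7*8) = 47
Sum = 95
Area = (1/2)(95) = 95/2

95/2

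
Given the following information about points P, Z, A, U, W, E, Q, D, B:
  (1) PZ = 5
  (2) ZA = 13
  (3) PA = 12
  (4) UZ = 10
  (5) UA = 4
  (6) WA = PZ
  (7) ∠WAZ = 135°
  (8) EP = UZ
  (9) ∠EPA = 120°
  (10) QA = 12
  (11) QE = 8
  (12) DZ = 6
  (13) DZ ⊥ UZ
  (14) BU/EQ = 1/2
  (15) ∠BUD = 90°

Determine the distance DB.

From the given relations: BU = 1/2·EQ = 1/2·8 = 4.
Step 1: By the law of cosines on triangle UZD: UD² = 10² + 6² − 2·10·6·cos(90°) = 136, so UD = 2·√34.
Step 2: By the law of cosines on triangle DUB: DB² = (2·√34)² + 4² − 2·2·√34·4·cos(90°) = 152, so DB = 2·√38.

Therefore, the length of DB = 2·√38.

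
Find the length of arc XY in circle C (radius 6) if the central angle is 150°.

Arc length = 2πr × θ/360
= 2π × 6 × 5/12
= 5*pi

5*pi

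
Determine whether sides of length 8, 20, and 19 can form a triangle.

Sort the sides: 8, 19, 20.
It suffices to check that the sum of the two smallest exceeds the largest:
8 + 19 = 27 > 20. ✓
Yes, a valid triangle can be formed.

Yes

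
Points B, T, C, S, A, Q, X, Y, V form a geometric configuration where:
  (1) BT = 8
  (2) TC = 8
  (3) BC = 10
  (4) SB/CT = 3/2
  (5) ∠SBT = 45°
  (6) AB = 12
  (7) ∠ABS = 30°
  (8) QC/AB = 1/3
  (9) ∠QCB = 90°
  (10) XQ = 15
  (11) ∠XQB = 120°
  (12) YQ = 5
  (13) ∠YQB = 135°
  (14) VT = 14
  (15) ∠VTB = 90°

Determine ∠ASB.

From the given relations: SB = 3/2·CT = 3/2·8 = 12.
Step 1: By the law of cosines on triangle SBA: SA² = 12² + 12² − 2·12·12·cos(30°) = 38.58, so SA ≈ 6.21.
Step 2: By the inverse law of cosines on triangle ASB: cos(∠ASB) = (6.21² + 12² − 12²) / (2·6.21·12) = 38.58/149.08 = 0.2588, so ∠ASB = 75°.

Therefore, the measure of angle ∠ASB = 75°.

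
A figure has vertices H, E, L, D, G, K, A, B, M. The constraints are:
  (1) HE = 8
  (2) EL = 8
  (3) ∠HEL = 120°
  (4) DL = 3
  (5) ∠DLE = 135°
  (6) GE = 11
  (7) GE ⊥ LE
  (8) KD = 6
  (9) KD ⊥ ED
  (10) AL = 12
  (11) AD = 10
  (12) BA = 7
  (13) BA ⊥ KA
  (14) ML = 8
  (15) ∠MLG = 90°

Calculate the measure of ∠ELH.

Step 1: By the law of cosines on triangle LEH: LH² = 8² + 8² − 2·8·8·cos(120°) = 192, so LH = 8·√3.
Step 2: By the inverse law of cosines on triangle ELH: cos(∠ELH) = (8² + (8·√3)² − 8²) / (2·8·8·√3) = 192/221.7 = 0.866, so ∠ELH = 30°.

Therefore, the measure of angle ∠ELH = 30°.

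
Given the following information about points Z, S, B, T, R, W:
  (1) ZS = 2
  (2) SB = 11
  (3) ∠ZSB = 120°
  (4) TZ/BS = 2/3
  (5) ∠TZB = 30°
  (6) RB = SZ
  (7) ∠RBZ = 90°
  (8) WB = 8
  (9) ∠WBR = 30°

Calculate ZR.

From the given relations: RB = SZ = 2.
Step 1: By the law of cosines on triangle ZSB: ZB² = 2² + 11² − 2·2·11·cos(120°) = 147, so ZB = 7·√3.
Step 2: By the law of cosines on triangle ZBR: ZR² = (7·√3)² + 2² − 2·7·√3·2·cos(90°) = 151, so ZR = √151.

Therefore, the length of ZR = √151.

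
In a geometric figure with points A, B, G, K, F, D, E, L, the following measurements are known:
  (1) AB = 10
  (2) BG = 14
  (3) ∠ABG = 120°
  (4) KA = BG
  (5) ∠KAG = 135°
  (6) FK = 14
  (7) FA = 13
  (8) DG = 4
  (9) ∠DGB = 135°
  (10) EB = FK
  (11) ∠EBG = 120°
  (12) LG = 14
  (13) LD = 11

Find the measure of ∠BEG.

From the given relations: EB = FK = 14.
Step 1: By the law of cosines on triangle EBG: EG² = 14² + 14² − 2·14·14·cos(120°) = 588, so EG = 14·√3.
Step 2: By the inverse law of cosines on triangle BEG: cos(∠BEG) = (14² + (14·√3)² − 14²) / (2·14·14·√3) = 588/678.96 = 0.866, so ∠BEG = 30°.

Therefore, the measure of angle ∠BEG = 30°.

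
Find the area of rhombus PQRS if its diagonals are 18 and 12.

The diagonals of a rhombus divide it into four right triangles.
Each triangle has legs 18/ 2 = 9 and 12/2 = 6, so each has area (1/2)*9*6 = 27.
Four such triangles give total area = (d1 * d2) / 2 = 108.

108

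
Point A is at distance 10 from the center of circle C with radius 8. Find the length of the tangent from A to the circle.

tangent = √(d² - r²) = √(10² - 8²) = √(100 - 64) = √36 = 6

6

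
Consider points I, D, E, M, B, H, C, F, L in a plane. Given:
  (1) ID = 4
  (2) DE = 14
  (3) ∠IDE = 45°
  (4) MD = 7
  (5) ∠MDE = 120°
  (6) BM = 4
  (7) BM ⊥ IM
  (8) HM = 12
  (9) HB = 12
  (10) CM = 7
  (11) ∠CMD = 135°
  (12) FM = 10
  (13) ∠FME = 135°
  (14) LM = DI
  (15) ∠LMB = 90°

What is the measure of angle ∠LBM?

From the given relations: LM = DI = 4.
Step 1: By the law of cosines on triangle BML: BL² = 4² + 4² − 2·4·4·cos(90°) = 32, so BL = 4·√2.
Step 2: By the inverse law of cosines on triangle LBM: cos(∠LBM) = ((4·√2)² + 4² − 4²) / (2·4·√2·4) = 32/45.25 = 0.7071, so ∠LBM = 45°.

Therefore, the measure of angle ∠LBM = 45°.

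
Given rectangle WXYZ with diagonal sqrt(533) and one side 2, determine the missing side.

Using the Pythagorean theorem: d^2 = a^2 + b^2
b^2 = d^2 - a^2
b^2 = 533 - 4
b^2 = 529
b = sqrt(529) = 23

23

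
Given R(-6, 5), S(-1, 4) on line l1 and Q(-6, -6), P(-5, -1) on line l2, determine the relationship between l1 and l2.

Slope of line 1: m1 = (4 - 5)/(-1 - -6) = -1/5 = -1/5
Slope of line 2: m2 = (-1 - -6)/(-5 - -6) = 5/1 = 5
m1 * m2 = -1, so perpendicular.

Perpendicular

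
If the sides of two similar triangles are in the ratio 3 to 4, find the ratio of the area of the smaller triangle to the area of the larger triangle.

Area ratio = (side ratio)^2 = (3/4)^2 = 9:16.

9:16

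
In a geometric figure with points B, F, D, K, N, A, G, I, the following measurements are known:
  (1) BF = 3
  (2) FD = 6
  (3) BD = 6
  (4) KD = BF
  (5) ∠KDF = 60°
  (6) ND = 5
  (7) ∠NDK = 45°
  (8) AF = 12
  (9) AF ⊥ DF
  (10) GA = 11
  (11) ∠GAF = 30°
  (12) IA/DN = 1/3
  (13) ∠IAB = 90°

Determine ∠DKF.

From the given relations: KD = BF = 3.
Step 1: By the law of cosines on triangle KDF: KF² = 3² + 6² − 2·3·6·cos(60°) = 27, so KF = 3·√3.
Step 2: By the inverse law of cosines on triangle DKF: cos(∠DKF) = (3² + (3·√3)² − 6²) / (2·3·3·√3) = 0/31.18 = 0, so ∠DKF = 90°.

Therefore, the measure of angle ∠DKF = 90°.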